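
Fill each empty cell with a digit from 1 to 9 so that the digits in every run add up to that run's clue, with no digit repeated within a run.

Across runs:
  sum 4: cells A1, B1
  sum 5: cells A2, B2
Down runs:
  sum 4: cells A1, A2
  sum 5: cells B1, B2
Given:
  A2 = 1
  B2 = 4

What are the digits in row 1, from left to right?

4 in 2 cells must be {1,3}.
A1 = 4 − 1 = 3 completes the 4 down.
B1 = 4 − 3 = 1 completes the 4 across.

3 1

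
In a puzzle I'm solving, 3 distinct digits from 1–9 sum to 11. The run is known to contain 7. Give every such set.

{1,3,7}

3 distinct digits from 1–9 sum between 6 and 24.
Keeping only sets containing 7.
Only one set works: {1,3,7}.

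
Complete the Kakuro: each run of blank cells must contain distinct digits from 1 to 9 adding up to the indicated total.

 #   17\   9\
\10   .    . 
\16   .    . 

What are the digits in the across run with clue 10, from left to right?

8 2

16 in 2 cells must be {7,9}; 17 in 2 cells must be {8,9}.
The 16 across and the 17 down share only 9, so R2C1 = 9.
R2C2 = 16 − 9 = 7 completes the 16 across.
R1C1 = 17 − 9 = 8 completes the 17 down.
R1C2 = 10 − 8 = 2 completes the 10 across.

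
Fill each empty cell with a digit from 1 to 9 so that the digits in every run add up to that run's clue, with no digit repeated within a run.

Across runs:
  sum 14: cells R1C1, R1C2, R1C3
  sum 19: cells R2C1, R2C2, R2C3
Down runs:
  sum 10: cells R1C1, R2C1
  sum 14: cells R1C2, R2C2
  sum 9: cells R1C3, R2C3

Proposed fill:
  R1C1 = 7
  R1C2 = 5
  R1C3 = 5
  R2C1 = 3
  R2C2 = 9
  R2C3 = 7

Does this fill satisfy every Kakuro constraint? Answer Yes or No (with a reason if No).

No — the across run R1C1–R1C3 sums to 17, not 14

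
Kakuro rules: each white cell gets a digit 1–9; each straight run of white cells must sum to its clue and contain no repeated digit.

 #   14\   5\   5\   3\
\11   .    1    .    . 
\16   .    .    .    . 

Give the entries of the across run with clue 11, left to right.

5 1 3 2

11 in 4 cells must be {1,2,3,5}; 3 in 2 cells must be {1,2}.
Given what's placed, R1C1 must be 5 to fit the 11 across and 14 down.
R1C4 = 2: the only remaining digit allowed by both the 11 across and the 3 down.
R2C1 = 14 − 5 = 9 completes the 14 down.
R2C2 = 5 − 1 = 4 completes the 5 down.
R2C4 = 3 − 2 = 1 completes the 3 down.
R1C3 = 11 − 8 = 3 completes the 11 across.
R2C3 = 16 − 14 = 2 completes the 16 across.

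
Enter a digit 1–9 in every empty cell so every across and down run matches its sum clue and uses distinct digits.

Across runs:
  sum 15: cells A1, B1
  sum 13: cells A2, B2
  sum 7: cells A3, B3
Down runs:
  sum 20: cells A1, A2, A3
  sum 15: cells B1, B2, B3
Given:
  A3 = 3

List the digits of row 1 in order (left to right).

B3 = 7 − 3 = 4 completes the 7 across.
Nothing is forced directly, so branch on A1, whose candidates are 8 or 9. If A1 = 8: then B1 would have to be in {7} for the 15 across but in {2,3,5,6,8,9} for the 15 down — contradiction. So A1 = 9.
B1 = 15 − 9 = 6 completes the 15 across.
A2 = 20 − 12 = 8 completes the 20 down.
B2 = 13 − 8 = 5 completes the 13 across.

9 6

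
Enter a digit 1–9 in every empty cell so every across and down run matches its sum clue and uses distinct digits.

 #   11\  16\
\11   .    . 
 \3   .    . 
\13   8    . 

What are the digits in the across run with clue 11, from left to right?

3 in 2 cells must be {1,2}.
Given what's placed, R1C1 must be 2 to fit the 11 across and 11 down.
R1C2 = 11 − 2 = 9 completes the 11 across.
R2C1 = 11 − 10 = 1 completes the 11 down.
R2C2 = 3 − 1 = 2 completes the 3 across.
R3C2 = 13 − 8 = 5 completes the 13 across.

2, 9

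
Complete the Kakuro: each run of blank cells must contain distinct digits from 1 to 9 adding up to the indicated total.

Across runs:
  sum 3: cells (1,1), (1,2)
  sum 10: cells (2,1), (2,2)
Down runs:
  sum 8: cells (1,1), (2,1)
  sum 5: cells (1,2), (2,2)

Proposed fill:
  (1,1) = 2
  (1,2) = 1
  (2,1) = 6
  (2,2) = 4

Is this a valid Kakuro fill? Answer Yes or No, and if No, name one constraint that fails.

Across: 2+1=3; 6+4=10. Down: 2+6=8; 1+4=5. No digit repeats within any run.

Yes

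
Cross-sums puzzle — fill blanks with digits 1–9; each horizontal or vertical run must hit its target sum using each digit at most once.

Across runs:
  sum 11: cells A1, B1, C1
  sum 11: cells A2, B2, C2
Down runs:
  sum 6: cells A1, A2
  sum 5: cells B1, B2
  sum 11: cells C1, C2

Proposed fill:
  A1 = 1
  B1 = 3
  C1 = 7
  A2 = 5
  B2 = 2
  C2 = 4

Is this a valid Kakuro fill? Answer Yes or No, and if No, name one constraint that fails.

Yes

Across: 1+3+7=11; 5+2+4=11. Down: 1+5=6; 3+2=5; 7+4=11. No digit repeats within any run.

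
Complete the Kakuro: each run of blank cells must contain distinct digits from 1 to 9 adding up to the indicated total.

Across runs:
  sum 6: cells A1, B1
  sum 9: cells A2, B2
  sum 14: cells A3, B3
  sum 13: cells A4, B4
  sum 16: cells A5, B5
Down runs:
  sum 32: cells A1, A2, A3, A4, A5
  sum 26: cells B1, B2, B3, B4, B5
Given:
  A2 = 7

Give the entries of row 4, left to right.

16 in 2 cells must be {7,9}.
B2 = 9 − 7 = 2 completes the 9 across.
A5 = 9: the only remaining digit allowed by both the 16 across and the 32 down.
B5 = 16 − 9 = 7 completes the 16 across.
Nothing is forced directly, so branch on A1, whose candidates are 2 or 5. If A1 = 5: then B1 would have to be in {1} for the 6 across but in {3,4,5,6,8,9} for the 26 down — contradiction. So A1 = 2.
B1 = 6 − 2 = 4 completes the 6 across.
Nothing is forced directly, so branch on A3, whose candidates are 6 or 8. If A3 = 8: then B3 would have to be in {6} for the 14 across but in {5,8} for the 26 down — contradiction. So A3 = 6.
B3 = 14 − 6 = 8 completes the 14 across.
A4 = 32 − 24 = 8 completes the 32 down.
B4 = 13 − 8 = 5 completes the 13 across.

8, 5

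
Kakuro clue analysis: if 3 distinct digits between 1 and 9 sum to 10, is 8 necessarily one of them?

No

Counterexample: {1,2,7} sums to 10 without using 8.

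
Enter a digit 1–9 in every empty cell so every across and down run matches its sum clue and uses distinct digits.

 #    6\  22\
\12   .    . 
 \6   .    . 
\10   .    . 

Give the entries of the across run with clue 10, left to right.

2 8

6 in 3 cells must be {1,2,3}.
The 12 across and the 6 down share only 3, so R1C1 = 3.
R1C2 = 12 − 3 = 9 completes the 12 across.
Given what's placed, R2C2 must be 5 to fit the 6 across and 22 down.
R3C2 = 22 − 14 = 8 completes the 22 down.
R2C1 = 6 − 5 = 1 completes the 6 across.
R3C1 = 10 − 8 = 2 completes the 10 across.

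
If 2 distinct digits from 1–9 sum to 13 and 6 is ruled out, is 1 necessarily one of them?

Counterexample: {4,9} sums to 13 under that restriction without using 1.

No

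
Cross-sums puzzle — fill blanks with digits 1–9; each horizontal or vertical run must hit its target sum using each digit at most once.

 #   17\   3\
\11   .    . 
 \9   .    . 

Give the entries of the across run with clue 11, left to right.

9, 2

17 in 2 cells must be {8,9}; 3 in 2 cells must be {1,2}.
The 11 across and the 3 down share only 2, so R1C2 = 2.
The 9 across and the 17 down share only 8, so R2C1 = 8.
R2C2 = 9 − 8 = 1 completes the 9 across.
R1C1 = 11 − 2 = 9 completes the 11 across.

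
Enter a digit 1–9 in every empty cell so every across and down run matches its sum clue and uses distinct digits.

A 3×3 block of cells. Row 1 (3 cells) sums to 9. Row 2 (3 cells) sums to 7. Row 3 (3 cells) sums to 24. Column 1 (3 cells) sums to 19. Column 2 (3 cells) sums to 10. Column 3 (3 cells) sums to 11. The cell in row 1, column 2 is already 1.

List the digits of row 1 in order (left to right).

6, 1, 2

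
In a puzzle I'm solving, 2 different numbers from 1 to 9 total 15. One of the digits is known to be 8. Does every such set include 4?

No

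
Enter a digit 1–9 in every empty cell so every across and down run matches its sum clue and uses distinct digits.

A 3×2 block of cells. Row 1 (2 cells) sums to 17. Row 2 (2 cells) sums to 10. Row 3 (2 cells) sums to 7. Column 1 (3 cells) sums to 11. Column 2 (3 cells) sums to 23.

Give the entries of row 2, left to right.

17 in 2 cells must be {8,9}; 23 in 3 cells must be {6,8,9}.
The 17 across and the 11 down share only 8, so (1,1) = 8.
(1,2) = 17 − 8 = 9 completes the 17 across.
Given what's placed, (3,2) must be 6 to fit the 7 across and 23 down.
(2,2) = 23 − 15 = 8 completes the 23 down.
(3,1) = 7 − 6 = 1 completes the 7 across.
(2,1) = 10 − 8 = 2 completes the 10 across.

2 8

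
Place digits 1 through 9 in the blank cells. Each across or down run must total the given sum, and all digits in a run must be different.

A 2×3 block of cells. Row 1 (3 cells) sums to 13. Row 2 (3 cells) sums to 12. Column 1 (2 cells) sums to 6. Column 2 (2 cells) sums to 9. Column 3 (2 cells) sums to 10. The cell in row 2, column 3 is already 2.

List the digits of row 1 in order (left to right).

2, 3, 8

(1,3) = 10 − 2 = 8 completes the 10 down.
No cell is forced outright now. (2,1) can only be 1 or 4 (the digits allowed by both its 12 across and its 6 down). If (2,1) = 1: then (1,1) would have to be in {1,2,3,4} for the 13 across but in {5} for the 6 down — contradiction. So (2,1) = 4.
(1,1) = 6 − 4 = 2 completes the 6 down.
(1,2) = 13 − 10 = 3 completes the 13 across.
(2,2) = 12 − 6 = 6 completes the 12 across.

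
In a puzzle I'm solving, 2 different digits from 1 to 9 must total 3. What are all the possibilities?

{1,2}

2 distinct digits from 1–9 sum between 3 and 17.
Only one set works: {1,2}.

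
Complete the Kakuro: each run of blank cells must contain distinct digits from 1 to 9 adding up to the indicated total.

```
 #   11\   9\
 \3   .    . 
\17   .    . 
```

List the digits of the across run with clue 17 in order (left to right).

3 in 2 cells must be {1,2}; 17 in 2 cells must be {8,9}.
The 3 across and the 11 down share only 2, so R1C1 = 2.
R1C2 = 3 − 2 = 1 completes the 3 across.
R2C1 = 11 − 2 = 9 completes the 11 down.
R2C2 = 17 − 9 = 8 completes the 17 across.

9 8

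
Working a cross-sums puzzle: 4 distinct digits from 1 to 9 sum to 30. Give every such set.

4 distinct digits from 1–9 sum between 10 and 30.
Only one set works: {6,7,8,9}.

{6,7,8,9}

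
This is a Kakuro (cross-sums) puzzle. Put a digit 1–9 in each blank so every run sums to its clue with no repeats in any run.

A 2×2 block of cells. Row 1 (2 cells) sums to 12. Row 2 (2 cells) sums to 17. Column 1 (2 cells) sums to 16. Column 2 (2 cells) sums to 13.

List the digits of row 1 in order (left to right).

7 5

17 in 2 cells must be {8,9}; 16 in 2 cells must be {7,9}.
The 17 across and the 16 down share only 9, so (2,1) = 9.
(2,2) = 17 − 9 = 8 completes the 17 across.
(1,1) = 16 − 9 = 7 completes the 16 down.
(1,2) = 12 − 7 = 5 completes the 12 across.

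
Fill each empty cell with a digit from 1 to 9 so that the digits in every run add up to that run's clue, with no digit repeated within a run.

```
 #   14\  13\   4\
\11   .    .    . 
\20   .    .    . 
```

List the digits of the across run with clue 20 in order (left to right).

8 9 3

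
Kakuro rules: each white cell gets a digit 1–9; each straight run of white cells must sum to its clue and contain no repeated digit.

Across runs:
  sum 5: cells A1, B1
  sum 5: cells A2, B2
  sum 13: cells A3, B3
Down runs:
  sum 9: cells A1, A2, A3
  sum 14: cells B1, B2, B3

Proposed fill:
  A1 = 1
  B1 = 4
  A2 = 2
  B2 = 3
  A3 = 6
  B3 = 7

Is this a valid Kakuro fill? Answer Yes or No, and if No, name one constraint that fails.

Across: 1+4=5; 2+3=5; 6+7=13. Down: 1+2+6=9; 4+3+7=14. No digit repeats within any run.

Yes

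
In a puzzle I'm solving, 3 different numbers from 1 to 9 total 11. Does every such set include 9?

No

Counterexample: {1,2,8} sums to 11 without using 9.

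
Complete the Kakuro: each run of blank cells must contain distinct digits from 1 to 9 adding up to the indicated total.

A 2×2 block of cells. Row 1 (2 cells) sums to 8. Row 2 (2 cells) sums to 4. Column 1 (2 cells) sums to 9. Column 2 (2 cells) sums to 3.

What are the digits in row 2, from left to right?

3 1

4 in 2 cells must be {1,3}; 3 in 2 cells must be {1,2}.
The 4 across and the 3 down share only 1, so (2,2) = 1.
(1,2) = 3 − 1 = 2 completes the 3 down.
(2,1) = 4 − 1 = 3 completes the 4 across.
(1,1) = 8 − 2 = 6 completes the 8 across.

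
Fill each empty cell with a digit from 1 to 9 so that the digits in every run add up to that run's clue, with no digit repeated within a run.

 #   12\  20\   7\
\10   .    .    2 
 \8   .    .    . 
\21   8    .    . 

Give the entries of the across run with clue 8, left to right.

3 4 1

7 in 3 cells must be {1,2,4}.
Given what's placed, R3C3 must be 4 to fit the 21 across and 7 down.
R2C3 = 7 − 6 = 1 completes the 7 down.
R3C2 = 21 − 12 = 9 completes the 21 across.
R2C1 = 3: the only remaining digit allowed by both the 8 across and the 12 down.
R2C2 = 8 − 4 = 4 completes the 8 across.
R1C1 = 12 − 11 = 1 completes the 12 down.
R1C2 = 10 − 3 = 7 completes the 10 across.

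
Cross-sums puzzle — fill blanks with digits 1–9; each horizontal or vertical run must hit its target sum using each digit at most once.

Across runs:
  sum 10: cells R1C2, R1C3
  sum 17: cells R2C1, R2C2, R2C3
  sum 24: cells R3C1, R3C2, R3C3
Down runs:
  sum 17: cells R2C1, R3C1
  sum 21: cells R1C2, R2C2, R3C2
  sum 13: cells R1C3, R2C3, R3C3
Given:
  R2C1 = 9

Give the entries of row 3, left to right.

24 in 3 cells must be {7,8,9}; 17 in 2 cells must be {8,9}.
R3C1 = 17 − 9 = 8 completes the 17 down.
Nothing is forced directly, so branch on R2C2, whose candidates are 5 or 6 or 7. If R2C2 = 6: that forces R2C3 = 2, R3C2 = 7, after which R3C3 would have to be in {9} for the 24 across but in {3,4,5,6,7,8} for the 13 down — contradiction. If R2C2 = 7: that forces R2C3 = 1, R3C2 = 9, R3C3 = 7, after which R1C2 would have to be in {1,2,3,4,6,7,8,9} for the 10 across but in {5} for the 21 down — contradiction. So R2C2 = 5.
R2C3 = 17 − 14 = 3 completes the 17 across.
Given what's placed, R3C3 must be 9 to fit the 24 across and 13 down.
R1C3 = 13 − 12 = 1 completes the 13 down.
R3C2 = 24 − 17 = 7 completes the 24 across.
R1C2 = 10 − 1 = 9 completes the 10 across.

8, 7, 9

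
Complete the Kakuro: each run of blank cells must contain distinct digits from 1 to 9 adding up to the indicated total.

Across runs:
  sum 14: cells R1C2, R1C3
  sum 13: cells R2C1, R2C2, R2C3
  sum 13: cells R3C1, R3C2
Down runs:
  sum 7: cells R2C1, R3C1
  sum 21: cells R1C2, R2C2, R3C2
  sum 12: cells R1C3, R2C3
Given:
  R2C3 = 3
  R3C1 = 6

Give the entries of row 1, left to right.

5, 9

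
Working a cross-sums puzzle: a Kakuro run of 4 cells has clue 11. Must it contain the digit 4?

The only way to make 11 from 4 distinct digits is {1,2,3,5}, which does not contain 4.

No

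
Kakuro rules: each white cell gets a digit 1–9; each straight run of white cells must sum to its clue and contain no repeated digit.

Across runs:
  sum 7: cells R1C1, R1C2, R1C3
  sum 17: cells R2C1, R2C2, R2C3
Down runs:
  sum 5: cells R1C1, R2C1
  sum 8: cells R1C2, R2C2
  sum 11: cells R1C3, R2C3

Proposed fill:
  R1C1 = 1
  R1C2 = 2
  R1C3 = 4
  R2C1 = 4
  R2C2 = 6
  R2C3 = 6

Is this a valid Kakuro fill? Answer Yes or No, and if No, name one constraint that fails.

No — the across run R2C1–R2C3 sums to 16, not 17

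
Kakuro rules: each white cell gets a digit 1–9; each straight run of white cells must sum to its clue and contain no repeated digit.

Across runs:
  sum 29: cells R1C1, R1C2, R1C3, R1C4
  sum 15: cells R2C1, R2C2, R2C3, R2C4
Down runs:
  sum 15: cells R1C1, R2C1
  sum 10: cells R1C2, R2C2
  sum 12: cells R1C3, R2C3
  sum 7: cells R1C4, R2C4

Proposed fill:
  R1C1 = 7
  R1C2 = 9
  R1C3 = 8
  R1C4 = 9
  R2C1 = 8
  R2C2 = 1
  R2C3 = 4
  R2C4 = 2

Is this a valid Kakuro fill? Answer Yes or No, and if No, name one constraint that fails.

No — the across run R1C1–R1C4 sums to 33, not 29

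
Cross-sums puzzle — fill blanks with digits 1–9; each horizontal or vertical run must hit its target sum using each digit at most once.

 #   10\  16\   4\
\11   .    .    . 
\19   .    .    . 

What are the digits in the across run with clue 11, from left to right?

3, 7, 1

16 in 2 cells must be {7,9}; 4 in 2 cells must be {1,3}.
The 11 across and the 16 down share only 7, so R1C2 = 7.
R2C2 = 16 − 7 = 9 completes the 16 down.
Given what's placed, R2C3 must be 3 to fit the 19 across and 4 down.
R1C3 = 4 − 3 = 1 completes the 4 down.
R2C1 = 19 − 12 = 7 completes the 19 across.
R1C1 = 11 − 8 = 3 completes the 11 across.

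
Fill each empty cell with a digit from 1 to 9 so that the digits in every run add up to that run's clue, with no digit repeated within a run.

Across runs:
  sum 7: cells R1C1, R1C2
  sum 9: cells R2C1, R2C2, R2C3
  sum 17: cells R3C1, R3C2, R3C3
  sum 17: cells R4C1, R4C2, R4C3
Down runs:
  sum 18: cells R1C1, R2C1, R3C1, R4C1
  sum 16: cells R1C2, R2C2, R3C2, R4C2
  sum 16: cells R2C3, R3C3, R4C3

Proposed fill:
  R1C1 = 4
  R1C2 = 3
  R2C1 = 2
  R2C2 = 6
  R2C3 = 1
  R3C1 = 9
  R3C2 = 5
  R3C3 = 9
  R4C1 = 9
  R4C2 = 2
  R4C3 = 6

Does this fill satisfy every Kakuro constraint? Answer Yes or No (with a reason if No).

No — the across run R3C1–R3C3 sums to 23, not 17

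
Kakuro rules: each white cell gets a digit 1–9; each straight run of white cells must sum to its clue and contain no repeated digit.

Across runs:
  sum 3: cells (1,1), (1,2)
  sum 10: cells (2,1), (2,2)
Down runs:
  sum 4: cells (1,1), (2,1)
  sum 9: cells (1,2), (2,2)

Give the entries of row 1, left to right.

1 2

3 in 2 cells must be {1,2}; 4 in 2 cells must be {1,3}.
The 3 across and the 4 down share only 1, so (1,1) = 1.
(1,2) = 3 − 1 = 2 completes the 3 across.
(2,1) = 4 − 1 = 3 completes the 4 down.
(2,2) = 10 − 3 = 7 completes the 10 across.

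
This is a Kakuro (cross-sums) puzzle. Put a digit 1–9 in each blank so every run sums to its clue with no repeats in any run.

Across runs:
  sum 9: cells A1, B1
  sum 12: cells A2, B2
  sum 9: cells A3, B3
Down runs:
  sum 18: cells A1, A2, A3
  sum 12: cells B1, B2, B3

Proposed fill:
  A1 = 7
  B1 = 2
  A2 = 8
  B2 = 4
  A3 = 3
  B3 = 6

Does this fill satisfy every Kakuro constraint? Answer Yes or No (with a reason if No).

Across: 7+2=9; 8+4=12; 3+6=9. Down: 7+8+3=18; 2+4+6=12. No digit repeats within any run.

Yes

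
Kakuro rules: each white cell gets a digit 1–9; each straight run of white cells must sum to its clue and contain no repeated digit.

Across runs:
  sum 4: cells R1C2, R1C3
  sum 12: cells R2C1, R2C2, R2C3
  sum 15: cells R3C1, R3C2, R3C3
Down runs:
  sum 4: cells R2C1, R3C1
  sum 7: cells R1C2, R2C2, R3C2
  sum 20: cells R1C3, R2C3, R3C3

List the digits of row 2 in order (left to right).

4 in 2 cells must be {1,3}; 7 in 3 cells must be {1,2,4}.
Only 1 fits R1C2 under both its across sum 4 and down sum 7.
R1C3 = 4 − 1 = 3 completes the 4 across.
Nothing is forced directly, so branch on R2C2, whose candidates are 2 or 4. If R2C2 = 4: then R2C3 would have to be in {1,2,3,5,6,7} for the 12 across but in {8,9} for the 20 down — contradiction. So R2C2 = 2.
R2C3 = 9: the only remaining digit allowed by both the 12 across and the 20 down.
R3C2 = 7 − 3 = 4 completes the 7 down.
R3C3 = 20 − 12 = 8 completes the 20 down.
R2C1 = 12 − 11 = 1 completes the 12 across.

1 2 9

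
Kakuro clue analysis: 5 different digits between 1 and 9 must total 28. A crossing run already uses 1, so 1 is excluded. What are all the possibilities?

{2,3,6,8,9}; {2,4,5,8,9}; {2,4,6,7,9}; {2,5,6,7,8}; {3,4,5,7,9}; {3,4,6,7,8}

5 distinct digits from 1–9 sum between 15 and 35.
Dropping sets that contain 1.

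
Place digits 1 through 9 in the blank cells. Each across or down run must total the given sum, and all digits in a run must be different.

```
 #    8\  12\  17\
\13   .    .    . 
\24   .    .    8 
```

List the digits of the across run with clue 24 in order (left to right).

24 in 3 cells must be {7,8,9}; 17 in 2 cells must be {8,9}.
R1C3 = 17 − 8 = 9 completes the 17 down.
R2C1 = 7: the only remaining digit allowed by both the 24 across and the 8 down.
R2C2 = 24 − 15 = 9 completes the 24 across.
R1C1 = 8 − 7 = 1 completes the 8 down.
R1C2 = 13 − 10 = 3 completes the 13 across.

7, 9, 8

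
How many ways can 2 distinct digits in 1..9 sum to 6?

2

2 distinct digits from 1–9 sum between 3 and 17.
Enumerating: {1,5}, {2,4}.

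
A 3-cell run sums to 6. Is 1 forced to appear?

Yes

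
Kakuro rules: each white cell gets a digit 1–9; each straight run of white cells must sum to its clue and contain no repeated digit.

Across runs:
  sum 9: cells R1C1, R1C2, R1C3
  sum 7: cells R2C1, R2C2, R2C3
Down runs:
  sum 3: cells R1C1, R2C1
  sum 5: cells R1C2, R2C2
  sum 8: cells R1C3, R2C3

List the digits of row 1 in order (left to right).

2, 1, 6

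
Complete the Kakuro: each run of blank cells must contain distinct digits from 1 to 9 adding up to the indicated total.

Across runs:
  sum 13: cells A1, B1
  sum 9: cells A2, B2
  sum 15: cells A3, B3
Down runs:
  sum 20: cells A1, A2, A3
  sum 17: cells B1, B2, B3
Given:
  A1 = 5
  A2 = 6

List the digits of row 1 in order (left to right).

B1 = 13 − 5 = 8 completes the 13 across.
B2 = 9 − 6 = 3 completes the 9 across.
A3 = 20 − 11 = 9 completes the 20 down.
B3 = 15 − 9 = 6 completes the 15 across.

5 8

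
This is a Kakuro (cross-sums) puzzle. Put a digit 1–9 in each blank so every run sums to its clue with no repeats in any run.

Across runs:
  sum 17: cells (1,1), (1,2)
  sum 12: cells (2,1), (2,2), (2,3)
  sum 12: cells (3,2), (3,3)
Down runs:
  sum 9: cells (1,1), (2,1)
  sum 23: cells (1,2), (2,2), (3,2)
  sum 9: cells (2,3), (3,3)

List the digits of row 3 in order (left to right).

17 in 2 cells must be {8,9}; 23 in 3 cells must be {6,8,9}.
The 17 across and the 9 down share only 8, so (1,1) = 8.
(1,2) = 17 − 8 = 9 completes the 17 across.
(2,1) = 9 − 8 = 1 completes the 9 down.
(3,2) = 8: the only remaining digit allowed by both the 12 across and the 23 down.
(3,3) = 12 − 8 = 4 completes the 12 across.
(2,2) = 23 − 17 = 6 completes the 23 down.
(2,3) = 12 − 7 = 5 completes the 12 across.

8, 4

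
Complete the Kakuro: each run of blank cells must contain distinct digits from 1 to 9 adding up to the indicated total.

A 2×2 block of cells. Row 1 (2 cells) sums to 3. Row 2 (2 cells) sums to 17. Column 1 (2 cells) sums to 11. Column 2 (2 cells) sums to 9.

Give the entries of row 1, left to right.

2 1

3 in 2 cells must be {1,2}; 17 in 2 cells must be {8,9}.
The 3 across and the 11 down share only 2, so (1,1) = 2.
(1,2) = 3 − 2 = 1 completes the 3 across.
(2,1) = 11 − 2 = 9 completes the 11 down.
(2,2) = 17 − 9 = 8 completes the 17 across.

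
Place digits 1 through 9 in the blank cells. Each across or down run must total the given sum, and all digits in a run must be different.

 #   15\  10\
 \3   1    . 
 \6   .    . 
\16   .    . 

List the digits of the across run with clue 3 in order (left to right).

1 2

3 in 2 cells must be {1,2}; 16 in 2 cells must be {7,9}.
R1C2 = 3 − 1 = 2 completes the 3 across.
Given what's placed, R2C1 must be 5 to fit the 6 across and 15 down.
R2C2 = 6 − 5 = 1 completes the 6 across.
R3C1 = 15 − 6 = 9 completes the 15 down.
R3C2 = 16 − 9 = 7 completes the 16 across.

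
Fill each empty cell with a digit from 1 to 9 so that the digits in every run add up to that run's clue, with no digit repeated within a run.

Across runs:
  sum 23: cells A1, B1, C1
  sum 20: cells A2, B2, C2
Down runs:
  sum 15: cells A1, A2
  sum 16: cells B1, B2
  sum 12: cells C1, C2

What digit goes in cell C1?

23 in 3 cells must be {6,8,9}; 16 in 2 cells must be {7,9}.
The 23 across and the 16 down share only 9, so B1 = 9.
Given what's placed, C1 must be 8 to fit the 23 across and 12 down.
B2 = 16 − 9 = 7 completes the 16 down.
C2 = 12 − 8 = 4 completes the 12 down.
A1 = 23 − 17 = 6 completes the 23 across.
A2 = 20 − 11 = 9 completes the 20 across.

8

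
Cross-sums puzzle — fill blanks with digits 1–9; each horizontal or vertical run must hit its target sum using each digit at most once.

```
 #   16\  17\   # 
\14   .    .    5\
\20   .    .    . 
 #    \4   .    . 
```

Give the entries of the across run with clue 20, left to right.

4 in 2 cells must be {1,3}; 16 in 2 cells must be {7,9}.
The 14 across and the 16 down share only 9, so R1C1 = 9.
R1C2 = 14 − 9 = 5 completes the 14 across.
R2C1 = 16 − 9 = 7 completes the 16 down.
R2C3 = 4: the only remaining digit allowed by both the 20 across and the 5 down.
R3C2 = 3: the only remaining digit allowed by both the 4 across and the 17 down.
R3C3 = 4 − 3 = 1 completes the 4 across.
R2C2 = 20 − 11 = 9 completes the 20 across.

7, 9, 4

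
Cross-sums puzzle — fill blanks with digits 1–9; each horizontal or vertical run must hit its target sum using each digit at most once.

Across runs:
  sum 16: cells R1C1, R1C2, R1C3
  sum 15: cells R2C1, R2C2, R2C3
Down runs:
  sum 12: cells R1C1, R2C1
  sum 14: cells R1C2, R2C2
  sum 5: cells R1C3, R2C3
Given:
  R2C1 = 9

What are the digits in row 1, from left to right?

R1C1 = 12 − 9 = 3 completes the 12 down.
Given what's placed, R1C3 must be 4 to fit the 16 across and 5 down.
Given what's placed, R2C2 must be 5 to fit the 15 across and 14 down.
R2C3 = 15 − 14 = 1 completes the 15 across.
R1C2 = 16 − 7 = 9 completes the 16 across.

3 9 4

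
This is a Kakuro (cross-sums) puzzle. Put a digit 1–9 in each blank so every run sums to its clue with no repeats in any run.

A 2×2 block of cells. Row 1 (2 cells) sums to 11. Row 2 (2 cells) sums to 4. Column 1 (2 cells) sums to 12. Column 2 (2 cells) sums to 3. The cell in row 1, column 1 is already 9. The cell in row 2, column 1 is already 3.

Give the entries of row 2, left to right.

4 in 2 cells must be {1,3}; 3 in 2 cells must be {1,2}.
(1,2) = 11 − 9 = 2 completes the 11 across.
(2,2) = 4 − 3 = 1 completes the 4 across.

3, 1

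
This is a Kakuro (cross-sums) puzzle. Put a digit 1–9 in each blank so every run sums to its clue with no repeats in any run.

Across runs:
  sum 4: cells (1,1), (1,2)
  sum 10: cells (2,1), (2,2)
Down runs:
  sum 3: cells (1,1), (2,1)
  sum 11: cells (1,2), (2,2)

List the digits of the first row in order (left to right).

1, 3

4 in 2 cells must be {1,3}; 3 in 2 cells must be {1,2}.
The 4 across and the 3 down share only 1, so (1,1) = 1.
(1,2) = 4 − 1 = 3 completes the 4 across.
(2,1) = 3 − 1 = 2 completes the 3 down.
(2,2) = 10 − 2 = 8 completes the 10 across.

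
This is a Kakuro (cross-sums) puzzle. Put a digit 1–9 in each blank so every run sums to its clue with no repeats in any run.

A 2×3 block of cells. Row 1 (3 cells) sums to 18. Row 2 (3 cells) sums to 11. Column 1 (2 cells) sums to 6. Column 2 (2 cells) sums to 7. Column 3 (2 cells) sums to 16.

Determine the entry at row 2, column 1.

16 in 2 cells must be {7,9}.
The 11 across and the 16 down share only 7, so (2,3) = 7.
(1,3) = 16 − 7 = 9 completes the 16 down.
Given what's placed, (2,1) must be 1 to fit the 11 across and 6 down.
(2,2) = 11 − 8 = 3 completes the 11 across.
(1,1) = 6 − 1 = 5 completes the 6 down.
(1,2) = 18 − 14 = 4 completes the 18 across.

1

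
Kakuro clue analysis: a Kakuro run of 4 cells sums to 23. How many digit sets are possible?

9

4 distinct digits from 1–9 sum between 10 and 30.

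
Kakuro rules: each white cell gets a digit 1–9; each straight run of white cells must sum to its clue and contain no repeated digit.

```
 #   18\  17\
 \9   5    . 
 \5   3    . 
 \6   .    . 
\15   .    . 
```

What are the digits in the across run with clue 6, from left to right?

R1C2 = 9 − 5 = 4 completes the 9 across.
R2C2 = 5 − 3 = 2 completes the 5 across.
Given what's placed, R3C2 must be 5 to fit the 6 across and 17 down.
R4C2 = 17 − 11 = 6 completes the 17 down.
R3C1 = 6 − 5 = 1 completes the 6 across.
R4C1 = 15 − 6 = 9 completes the 15 across.

1 5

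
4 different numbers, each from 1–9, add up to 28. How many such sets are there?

4 distinct digits from 1–9 sum between 10 and 30.
Enumerating: {4,7,8,9}, {5,6,8,9}.

2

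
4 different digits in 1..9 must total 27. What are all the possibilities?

4 distinct digits from 1–9 sum between 10 and 30.

{3,7,8,9}; {4,6,8,9}; {5,6,7,9}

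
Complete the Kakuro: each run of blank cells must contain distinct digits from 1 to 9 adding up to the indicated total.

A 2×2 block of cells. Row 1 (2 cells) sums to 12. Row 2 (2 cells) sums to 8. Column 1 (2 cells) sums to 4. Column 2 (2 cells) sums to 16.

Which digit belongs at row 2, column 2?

4 in 2 cells must be {1,3}; 16 in 2 cells must be {7,9}.
The 12 across and the 4 down share only 3, so (1,1) = 3.
(1,2) = 12 − 3 = 9 completes the 12 across.
(2,1) = 4 − 3 = 1 completes the 4 down.
(2,2) = 8 − 1 = 7 completes the 8 across.

7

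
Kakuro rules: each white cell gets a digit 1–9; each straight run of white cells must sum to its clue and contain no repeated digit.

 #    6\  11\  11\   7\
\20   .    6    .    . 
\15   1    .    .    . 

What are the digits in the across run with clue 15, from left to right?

1, 5, 3, 6

R1C1 = 6 − 1 = 5 completes the 6 down.
R2C2 = 11 − 6 = 5 completes the 11 down.
No cell is forced outright now. R1C4 can only be 1 or 2 (the digits allowed by both its 20 across and its 7 down). If R1C4 = 2: that forces R1C3 = 7, after which R2C3 would have to be in {2,3,6,7} for the 15 across but in {4} for the 11 down — contradiction. So R1C4 = 1.
R1C3 = 20 − 12 = 8 completes the 20 across.
R2C3 = 11 − 8 = 3 completes the 11 down.
R2C4 = 15 − 9 = 6 completes the 15 across.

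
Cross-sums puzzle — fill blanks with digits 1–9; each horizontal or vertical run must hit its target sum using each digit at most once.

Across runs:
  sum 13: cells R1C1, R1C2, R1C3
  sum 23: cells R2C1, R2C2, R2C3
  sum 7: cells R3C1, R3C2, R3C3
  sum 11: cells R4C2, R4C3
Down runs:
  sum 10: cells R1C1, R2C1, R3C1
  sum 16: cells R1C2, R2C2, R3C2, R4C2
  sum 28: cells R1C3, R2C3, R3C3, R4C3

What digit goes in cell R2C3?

23 in 3 cells must be {6,8,9}; 7 in 3 cells must be {1,2,4}.
R2C1 = 6: only digit in both the 23-across and 10-down candidate sets.
Given what's placed, R3C1 must be 1 to fit the 7 across and 10 down.
R3C3 = 4: the only remaining digit allowed by both the 7 across and the 28 down.
R1C1 = 10 − 7 = 3 completes the 10 down.
R3C2 = 7 − 5 = 2 completes the 7 across.
Nothing is forced directly, so branch on R1C3, whose candidates are 8 or 9. If R1C3 = 8: then R1C2 would have to be in {2} for the 13 across but in {1,3,4,5,6,7,8,9} for the 16 down — contradiction. So R1C3 = 9.
R1C2 = 13 − 12 = 1 completes the 13 across.
Given what's placed, R2C3 must be 8 to fit the 23 across and 28 down.

8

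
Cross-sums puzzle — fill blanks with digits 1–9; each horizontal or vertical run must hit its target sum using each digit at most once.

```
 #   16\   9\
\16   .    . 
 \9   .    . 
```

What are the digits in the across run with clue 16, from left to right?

16 in 2 cells must be {7,9}.
The 16 across and the 9 down share only 7, so R1C2 = 7.
The 9 across and the 16 down share only 7, so R2C1 = 7.
R2C2 = 9 − 7 = 2 completes the 9 across.
R1C1 = 16 − 7 = 9 completes the 16 across.

9, 7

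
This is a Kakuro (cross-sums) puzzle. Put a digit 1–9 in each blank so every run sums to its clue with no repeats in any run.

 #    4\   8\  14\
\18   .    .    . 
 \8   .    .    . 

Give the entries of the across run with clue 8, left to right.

4 in 2 cells must be {1,3}.
The 8 across and the 14 down share only 5, so R2C3 = 5.
R1C3 = 14 − 5 = 9 completes the 14 down.
Given what's placed, R2C1 must be 1 to fit the 8 across and 4 down.
R2C2 = 8 − 6 = 2 completes the 8 across.
R1C1 = 4 − 1 = 3 completes the 4 down.
R1C2 = 18 − 12 = 6 completes the 18 across.

1 2 5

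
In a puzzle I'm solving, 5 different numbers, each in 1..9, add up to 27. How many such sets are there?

11

5 distinct digits from 1–9 sum between 15 and 35.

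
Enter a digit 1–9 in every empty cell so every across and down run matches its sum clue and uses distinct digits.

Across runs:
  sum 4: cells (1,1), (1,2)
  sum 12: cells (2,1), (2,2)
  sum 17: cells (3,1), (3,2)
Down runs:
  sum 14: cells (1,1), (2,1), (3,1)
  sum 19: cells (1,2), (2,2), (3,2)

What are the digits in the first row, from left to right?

4 in 2 cells must be {1,3}; 17 in 2 cells must be {8,9}.
The 4 across and the 19 down share only 3, so (1,2) = 3.
Given what's placed, (3,2) must be 9 to fit the 17 across and 19 down.
(1,1) = 4 − 3 = 1 completes the 4 across.
(2,2) = 19 − 12 = 7 completes the 19 down.
(3,1) = 17 − 9 = 8 completes the 17 across.
(2,1) = 12 − 7 = 5 completes the 12 across.

1, 3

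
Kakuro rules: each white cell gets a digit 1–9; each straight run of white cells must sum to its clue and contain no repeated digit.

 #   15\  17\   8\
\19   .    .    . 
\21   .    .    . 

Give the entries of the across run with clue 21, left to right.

17 in 2 cells must be {8,9}.
Nothing is forced directly, so branch on R2C3, whose candidates are 5 or 6 or 7. If R2C3 = 5: that forces R1C3 = 3, R2C2 = 9, after which R1C2 would have to be in {7,9} for the 19 across but in {8} for the 17 down — contradiction. If R2C3 = 7: then R1C3 would have to be in {2,3,4,5,6,7,8,9} for the 19 across but in {1} for the 8 down — contradiction. So R2C3 = 6.
R1C3 = 8 − 6 = 2 completes the 8 down.
Given what's placed, R2C2 must be 8 to fit the 21 across and 17 down.
R1C2 = 17 − 8 = 9 completes the 17 down.
R2C1 = 21 − 14 = 7 completes the 21 across.
R1C1 = 19 − 11 = 8 completes the 19 across.

7 8 6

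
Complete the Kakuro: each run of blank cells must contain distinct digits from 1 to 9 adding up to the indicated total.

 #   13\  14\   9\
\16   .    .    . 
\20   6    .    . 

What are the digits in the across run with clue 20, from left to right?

R1C1 = 13 − 6 = 7 completes the 13 down.
Given what's placed, R2C3 must be 5 to fit the 20 across and 9 down.
R1C3 = 9 − 5 = 4 completes the 9 down.
R2C2 = 20 − 11 = 9 completes the 20 across.
R1C2 = 16 − 11 = 5 completes the 16 across.

6, 9, 5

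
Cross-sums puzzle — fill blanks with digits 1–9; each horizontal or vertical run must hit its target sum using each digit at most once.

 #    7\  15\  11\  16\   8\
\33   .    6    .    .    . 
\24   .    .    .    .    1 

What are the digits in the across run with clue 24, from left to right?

16 in 2 cells must be {7,9}.
R1C1 = 3: the only remaining digit allowed by both the 33 across and the 7 down.
R1C5 = 8 − 1 = 7 completes the 8 down.
R2C1 = 7 − 3 = 4 completes the 7 down.
R2C2 = 15 − 6 = 9 completes the 15 down.
R2C4 = 7: the only remaining digit allowed by both the 24 across and the 16 down.
R1C4 = 16 − 7 = 9 completes the 16 down.
R2C3 = 24 − 21 = 3 completes the 24 across.

4 9 3 7 1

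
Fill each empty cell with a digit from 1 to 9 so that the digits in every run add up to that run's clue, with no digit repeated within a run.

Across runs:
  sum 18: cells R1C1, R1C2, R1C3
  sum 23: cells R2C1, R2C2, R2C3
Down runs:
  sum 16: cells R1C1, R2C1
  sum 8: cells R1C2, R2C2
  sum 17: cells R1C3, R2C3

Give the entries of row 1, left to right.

23 in 3 cells must be {6,8,9}; 16 in 2 cells must be {7,9}; 17 in 2 cells must be {8,9}.
The 23 across and the 16 down share only 9, so R2C1 = 9.
Given what's placed, R2C2 must be 6 to fit the 23 across and 8 down.
R2C3 = 23 − 15 = 8 completes the 23 across.
R1C1 = 16 − 9 = 7 completes the 16 down.
R1C2 = 8 − 6 = 2 completes the 8 down.
R1C3 = 18 − 9 = 9 completes the 18 across.

7 2 9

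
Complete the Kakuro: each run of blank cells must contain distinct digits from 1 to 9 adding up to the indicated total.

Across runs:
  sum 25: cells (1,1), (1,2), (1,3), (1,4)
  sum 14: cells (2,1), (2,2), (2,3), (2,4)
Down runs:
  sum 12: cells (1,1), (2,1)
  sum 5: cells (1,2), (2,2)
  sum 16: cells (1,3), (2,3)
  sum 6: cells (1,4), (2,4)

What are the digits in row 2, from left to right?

4, 2, 7, 1

16 in 2 cells must be {7,9}.
Only 7 fits (2,3) under both its across sum 14 and down sum 16.
(1,3) = 16 − 7 = 9 completes the 16 down.
Given what's placed, (2,1) must be 4 to fit the 14 across and 12 down.
(1,1) = 12 − 4 = 8 completes the 12 down.
No cell is forced outright now. (2,2) can only be 1 or 2 (the digits allowed by both its 14 across and its 5 down). If (2,2) = 1: then (1,2) would have to be in {1,2,3,5,6,7} for the 25 across but in {4} for the 5 down — contradiction. So (2,2) = 2.
(1,2) = 5 − 2 = 3 completes the 5 down.
(1,4) = 25 − 20 = 5 completes the 25 across.
(2,4) = 14 − 13 = 1 completes the 14 across.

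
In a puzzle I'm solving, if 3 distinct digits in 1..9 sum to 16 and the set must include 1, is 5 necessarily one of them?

Counterexample: {1,6,9} sums to 16 under that restriction without using 5.

No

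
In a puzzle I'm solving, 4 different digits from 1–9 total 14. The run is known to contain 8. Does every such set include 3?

The only way to make 14 from 4 distinct digits under that restriction is {1,2,3,8}, which contains 3.

Yes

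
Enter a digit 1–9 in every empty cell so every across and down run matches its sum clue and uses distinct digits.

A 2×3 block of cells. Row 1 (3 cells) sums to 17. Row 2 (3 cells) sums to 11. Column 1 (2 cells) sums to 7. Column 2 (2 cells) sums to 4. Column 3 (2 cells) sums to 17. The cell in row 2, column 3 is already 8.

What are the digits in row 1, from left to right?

4 in 2 cells must be {1,3}; 17 in 2 cells must be {8,9}.
(1,3) = 17 − 8 = 9 completes the 17 down.
(2,2) = 1: the only remaining digit allowed by both the 11 across and the 4 down.
(1,2) = 4 − 1 = 3 completes the 4 down.
(2,1) = 11 − 9 = 2 completes the 11 across.
(1,1) = 17 − 12 = 5 completes the 17 across.

5, 3, 9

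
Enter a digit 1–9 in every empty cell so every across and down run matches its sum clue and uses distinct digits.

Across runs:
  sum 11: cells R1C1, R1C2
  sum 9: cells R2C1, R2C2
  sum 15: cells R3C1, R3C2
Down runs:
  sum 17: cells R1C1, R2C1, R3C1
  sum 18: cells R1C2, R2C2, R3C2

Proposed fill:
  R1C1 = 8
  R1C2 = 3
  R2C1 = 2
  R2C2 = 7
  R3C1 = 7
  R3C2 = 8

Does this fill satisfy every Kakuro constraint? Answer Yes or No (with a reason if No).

Across: 8+3=11; 2+7=9; 7+8=15. Down: 8+2+7=17; 3+7+8=18. No digit repeats within any run.

Yes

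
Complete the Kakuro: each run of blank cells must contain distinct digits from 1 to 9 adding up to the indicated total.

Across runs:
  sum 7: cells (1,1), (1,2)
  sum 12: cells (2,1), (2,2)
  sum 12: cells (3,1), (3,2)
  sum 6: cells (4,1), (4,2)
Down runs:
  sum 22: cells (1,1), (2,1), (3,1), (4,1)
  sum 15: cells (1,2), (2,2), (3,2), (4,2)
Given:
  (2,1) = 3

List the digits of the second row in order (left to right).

3 9

(2,2) = 12 − 3 = 9 completes the 12 across.
(3,2) = 3: the only remaining digit allowed by both the 12 across and the 15 down.
(3,1) = 12 − 3 = 9 completes the 12 across.
Nothing is forced directly, so branch on (1,2), whose candidates are 1 or 2. If (1,2) = 2: then (1,1) would have to be in {5} for the 7 across but in {2,4,6,8} for the 22 down — contradiction. So (1,2) = 1.
(1,1) = 7 − 1 = 6 completes the 7 across.
(4,1) = 22 − 18 = 4 completes the 22 down.
(4,2) = 6 − 4 = 2 completes the 6 across.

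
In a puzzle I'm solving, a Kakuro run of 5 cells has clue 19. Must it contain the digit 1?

Yes

Every partition of 19 into 5 distinct digits includes 1: {1,2,3,4,9}, {1,2,3,5,8}, {1,2,3,6,7}, {1,2,4,5,7}, {1,3,4,5,6}.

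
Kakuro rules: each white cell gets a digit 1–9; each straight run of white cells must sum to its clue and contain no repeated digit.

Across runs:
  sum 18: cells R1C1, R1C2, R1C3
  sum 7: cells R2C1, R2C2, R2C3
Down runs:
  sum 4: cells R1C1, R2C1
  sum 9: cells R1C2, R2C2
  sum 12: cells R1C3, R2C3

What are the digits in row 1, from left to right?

3 7 8

7 in 3 cells must be {1,2,4}; 4 in 2 cells must be {1,3}.
The 7 across and the 4 down share only 1, so R2C1 = 1.
Given what's placed, R2C3 must be 4 to fit the 7 across and 12 down.
R1C1 = 4 − 1 = 3 completes the 4 down.
R1C3 = 12 − 4 = 8 completes the 12 down.
R2C2 = 7 − 5 = 2 completes the 7 across.
R1C2 = 18 − 11 = 7 completes the 18 across.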